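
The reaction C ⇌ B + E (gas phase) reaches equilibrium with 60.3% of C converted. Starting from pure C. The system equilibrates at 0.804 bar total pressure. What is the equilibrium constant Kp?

Kp = 0.459 bar

Basis: 1 mol C initially; let X = conversion of C. Extent ξ = X.
Species balance: n_C = 1 − X; n_B = X; n_E = X.
n_T = Σnᵢ = 1 + X.
At X = 0.603: n_C = 0.397, n_B = 0.603, n_E = 0.603, n_T = 1.6.
p_i = (n_i/n_T)·P. Kp = p_B p_E / (p_C) = 0.459 bar.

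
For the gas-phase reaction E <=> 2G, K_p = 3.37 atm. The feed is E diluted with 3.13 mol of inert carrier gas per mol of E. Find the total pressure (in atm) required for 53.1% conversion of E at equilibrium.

P = 6.53 atm

Basis: 1 mol E initially; let X = conversion of E. Extent ξ = X.
Mole table: n_E = 1 − X; n_G = 2X; n_I = 3.13 (inert).
Summing: n_T = 4.13 + X.
K_p = p_G^2 / (p_E) with p_i = (n_i/n_T)·P.
At X = 0.531: the mole-fraction product g(X) = Π y_i^ν_i = 0.5159. Since K_p = g(X)·P^{1}, P = (K_p/g)^(1/1) = (3.37/0.5159)^(1/1) = 6.53 atm.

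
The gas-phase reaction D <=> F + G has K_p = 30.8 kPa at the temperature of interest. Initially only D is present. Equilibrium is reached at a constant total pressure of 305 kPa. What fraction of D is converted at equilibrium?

X = 0.303

Basis: 1 mol D initially; let X = conversion of D. Extent ξ = X.
Moles: n_D = 1 − X; n_F = X; n_G = X.
Total moles n_T = 1 + X.
With p_i = (n_i/n_T)P, K_p = p_F p_G / (p_D).
Equating to 30.8 kPa and solving on 0 < X < 1: X = 0.303.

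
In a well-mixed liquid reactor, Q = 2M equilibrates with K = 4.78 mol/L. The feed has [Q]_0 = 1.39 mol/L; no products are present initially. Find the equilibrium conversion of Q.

X = 0.592

Let X = conversion of Q; extent ξ = 1.39·X mol/L.
Concentrations: [Q] = 1.39 − 1.39X; [M] = 2.78X.
K = [M]^2 / ([Q]).
This equals 4.78 at X = 0.592 (the root in 0 < X < 1).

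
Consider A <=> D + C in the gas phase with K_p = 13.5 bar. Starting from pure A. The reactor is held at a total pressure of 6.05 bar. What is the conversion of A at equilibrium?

Take 1 mol A as basis and let X be its fractional conversion, so ξ = X.
Mole table: n_A = 1 − X; n_D = X; n_C = X.
Summing: n_T = 1 + X.
y_i = n_i/n_T, p_i = y_i·P. K_p = p_D p_C / (p_A).
This yields a degree-2 equation in X; solving on (0,1), X = 0.831.

X = 0.831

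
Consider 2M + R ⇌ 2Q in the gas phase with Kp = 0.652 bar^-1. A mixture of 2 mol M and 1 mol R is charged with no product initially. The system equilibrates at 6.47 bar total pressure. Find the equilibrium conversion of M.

Take 2 mol M as basis and let X be its fractional conversion, so ξ = X.
Moles: n_M = 2 − 2X; n_R = 1 − X; n_Q = 2X.
n_T = Σnᵢ = 3 − X.
y_i = n_i/n_T, p_i = y_i·P. Kp = p_Q^2 / (p_M^2 p_R).
This yields a degree-3 equation in X; solving on (0,1), X = 0.482.

X = 0.482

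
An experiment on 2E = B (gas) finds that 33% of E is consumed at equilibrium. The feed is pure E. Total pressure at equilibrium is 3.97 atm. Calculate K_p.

K_p = 0.0773 atm^-1

Let X = conversion of E (basis 1 mol E); extent of reaction ξ = 0.5X.
Moles: n_E = 1 − X; n_B = 0.5X.
Total moles n_T = 1 − 0.5X.
At X = 0.33: n_E = 0.67, n_B = 0.165, n_T = 0.835.
p_i = (n_i/n_T)·P. K_p = p_B / (p_E^2) = 0.0773 atm^-1.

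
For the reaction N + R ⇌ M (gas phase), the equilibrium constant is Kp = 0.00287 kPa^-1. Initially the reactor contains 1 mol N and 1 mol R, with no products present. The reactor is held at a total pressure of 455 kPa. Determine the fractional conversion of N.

X = 0.341

Let X = conversion of N (basis 1 mol N); extent of reaction ξ = X.
Mole table: n_N = 1 − X; n_R = 1 − X; n_M = X.
Total moles n_T = 2 − X.
Mole fractions y_i = n_i/n_T; Kp = p_M / (p_N p_R) with p_i = y_i·P.
This yields a degree-2 equation in X; solving on (0,1), X = 0.341.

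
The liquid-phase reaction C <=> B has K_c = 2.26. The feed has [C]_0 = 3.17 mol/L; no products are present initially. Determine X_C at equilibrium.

Let X = conversion of C; extent ξ = 3.17·X mol/L.
Concentrations: [C] = 3.17 − 3.17X; [B] = 3.17X.
K_c = [B] / ([C]).
Equating to 2.26: the physical root is X = 0.693.

X = 0.693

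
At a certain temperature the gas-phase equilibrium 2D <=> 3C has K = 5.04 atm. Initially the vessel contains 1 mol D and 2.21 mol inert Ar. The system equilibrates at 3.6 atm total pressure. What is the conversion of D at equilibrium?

Let X = conversion of D (basis 1 mol D); extent of reaction ξ = 0.5X.
Moles: n_D = 1 − X; n_C = 1.5X; n_I = 2.21 (inert).
Summing: n_T = 3.21 + 0.5X.
y_i = n_i/n_T, p_i = y_i·P. K = p_C^3 / (p_D^2).
This yields a degree-3 equation in X; solving on (0,1), X = 0.608.

X = 0.608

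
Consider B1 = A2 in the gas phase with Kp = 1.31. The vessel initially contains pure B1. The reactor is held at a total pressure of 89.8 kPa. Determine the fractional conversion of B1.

X = 0.567

Basis: 1 mol B1 initially; let X = conversion of B1. Extent ξ = X.
Mole table: n_B1 = 1 − X; n_A2 = X.
n_T stays at 1 (no change in mole number).
y_i = n_i/n_T, p_i = y_i·P. Kp = p_A2 / (p_B1).
Substituting and setting equal to 1.31 gives a polynomial in X; the root in (0,1) is X = 0.567.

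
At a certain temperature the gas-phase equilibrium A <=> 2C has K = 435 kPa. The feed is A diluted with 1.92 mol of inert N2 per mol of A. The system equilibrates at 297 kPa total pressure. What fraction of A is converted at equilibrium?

Let X = conversion of A (basis 1 mol A); extent of reaction ξ = X.
Species balance: n_A = 1 − X; n_C = 2X; n_I = 1.92 (inert).
Total moles n_T = 2.92 + X.
With p_i = (n_i/n_T)P, K = p_C^2 / (p_A).
Setting this equal to 435 kPa and taking the physical root (0 < X < 1) gives X = 0.664.

X = 0.664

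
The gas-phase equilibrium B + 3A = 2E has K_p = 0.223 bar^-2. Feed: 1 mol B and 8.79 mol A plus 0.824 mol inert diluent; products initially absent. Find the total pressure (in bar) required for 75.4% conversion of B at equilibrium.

Let X = conversion of B (basis 1 mol B); extent of reaction ξ = X.
Mole table: n_B = 1 − X; n_A = 8.79 − 3X; n_E = 2X; n_I = 0.824 (inert).
n_T = Σnᵢ = 10.6 − 2X.
K_p = p_E^2 / (p_B p_A^3) with p_i = (n_i/n_T)·P.
At X = 0.754: the mole-fraction product g(X) = Π y_i^ν_i = 2.755. Since K_p = g(X)·P^{-2}, P = (g/K_p)^(1/2) = (2.755/0.223)^(1/2) = 3.52 bar.

P = 3.52 bar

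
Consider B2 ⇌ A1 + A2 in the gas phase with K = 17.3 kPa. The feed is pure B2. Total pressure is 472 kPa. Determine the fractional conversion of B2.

Take 1 mol B2 as basis and let X be its fractional conversion, so ξ = X.
Mole table: n_B2 = 1 − X; n_A1 = X; n_A2 = X.
Total moles n_T = 1 + X.
y_i = n_i/n_T, p_i = y_i·P. K = p_A1 p_A2 / (p_B2).
This yields a degree-2 equation in X; solving on (0,1), X = 0.188.

X = 0.188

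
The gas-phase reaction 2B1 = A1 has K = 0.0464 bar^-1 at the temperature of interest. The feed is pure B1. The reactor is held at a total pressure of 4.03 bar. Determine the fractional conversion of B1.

Basis: 1 mol B1 initially; let X = conversion of B1. Extent ξ = 0.5X.
Moles: n_B1 = 1 − X; n_A1 = 0.5X.
Summing: n_T = 1 − 0.5X.
Mole fractions y_i = n_i/n_T; K = p_A1 / (p_B1^2) with p_i = y_i·P.
This yields a degree-2 equation in X; solving on (0,1), X = 0.244.

X = 0.244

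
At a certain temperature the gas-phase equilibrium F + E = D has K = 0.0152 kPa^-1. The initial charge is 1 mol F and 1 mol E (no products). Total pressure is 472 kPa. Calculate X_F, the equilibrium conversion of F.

Basis: 1 mol F initially; let X = conversion of F. Extent ξ = X.
Moles: n_F = 1 − X; n_E = 1 − X; n_D = X.
Summing: n_T = 2 − X.
y_i = n_i/n_T, p_i = y_i·P. K = p_D / (p_F p_E).
Setting this equal to 0.0152 kPa^-1 and taking the physical root (0 < X < 1) gives X = 0.650.

X = 0.650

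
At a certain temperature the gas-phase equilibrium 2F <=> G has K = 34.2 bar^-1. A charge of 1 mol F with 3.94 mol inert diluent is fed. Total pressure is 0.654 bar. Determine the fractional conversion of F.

Basis: 1 mol F initially; let X = conversion of F. Extent ξ = 0.5X.
At extent ξ: n_F = 1 − X; n_G = 0.5X; n_I = 3.94 (inert).
n_T = Σnᵢ = 4.94 − 0.5X.
Mole fractions y_i = n_i/n_T; K = p_G / (p_F^2) with p_i = y_i·P.
Substituting and setting equal to 34.2 bar^-1 gives a polynomial in X; the root in (0,1) is X = 0.727.

X = 0.727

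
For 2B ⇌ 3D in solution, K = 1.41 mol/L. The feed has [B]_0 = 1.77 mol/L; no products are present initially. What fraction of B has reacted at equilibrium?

X = 0.427

Let X = conversion of B; extent ξ = 1.77X/2 mol/L.
Concentrations: [B] = 1.77 − 1.77X; [D] = 2.66X.
K = [D]^3 / ([B]^2).
Equating to 1.41 mol/L: the physical root is X = 0.427.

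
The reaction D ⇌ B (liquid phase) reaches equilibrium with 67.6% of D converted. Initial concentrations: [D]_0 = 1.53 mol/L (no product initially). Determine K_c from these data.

Let X = conversion of D.
Concentrations: [D] = 1.53 − 1.53X; [B] = 1.53X.
At X = 0.676: [D] = 0.496, [B] = 1.03.
K_c = [B] / ([D]) = 2.09.

K_c = 2.09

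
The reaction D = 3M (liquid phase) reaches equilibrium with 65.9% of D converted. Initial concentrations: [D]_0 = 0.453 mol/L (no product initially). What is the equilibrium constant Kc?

Kc = 4.65 (mol/L)^2

Let X = conversion of D.
Concentrations: [D] = 0.453 − 0.453X; [M] = 1.36X.
At X = 0.659: [D] = 0.154, [M] = 0.896.
Kc = [M]^3 / ([D]) = 4.65 (mol/L)^2.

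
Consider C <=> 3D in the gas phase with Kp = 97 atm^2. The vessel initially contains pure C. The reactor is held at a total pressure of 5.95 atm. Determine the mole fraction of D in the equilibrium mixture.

y_D = 0.808

Basis: 1 mol C initially; let X = conversion of C. Extent ξ = X.
Mole table: n_C = 1 − X; n_D = 3X.
Summing: n_T = 1 + 2X.
y_i = n_i/n_T, p_i = y_i·P. Kp = p_D^3 / (p_C).
Substituting and setting equal to 97 atm^2 gives a polynomial in X; the root in (0,1) is X = 0.583.
Then n_D = 1.75, n_T = 2.17, so y_D = 0.808.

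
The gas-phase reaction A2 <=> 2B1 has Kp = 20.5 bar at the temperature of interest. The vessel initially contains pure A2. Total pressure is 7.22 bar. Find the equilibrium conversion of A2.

X = 0.644

Let X = conversion of A2 (basis 1 mol A2); extent of reaction ξ = X.
Mole table: n_A2 = 1 − X; n_B1 = 2X.
Summing: n_T = 1 + X.
y_i = n_i/n_T, p_i = y_i·P. Kp = p_B1^2 / (p_A2).
Substituting and setting equal to 20.5 bar gives a polynomial in X; the root in (0,1) is X = 0.644.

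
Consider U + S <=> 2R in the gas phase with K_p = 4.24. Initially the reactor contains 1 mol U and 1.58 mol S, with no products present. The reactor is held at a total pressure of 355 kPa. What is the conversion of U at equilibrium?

X = 0.621

Basis: 1 mol U initially; let X = conversion of U. Extent ξ = X.
At extent ξ: n_U = 1 − X; n_S = 1.58 − X; n_R = 2X.
Total moles n_T = 2.58 (Δν = 0, constant).
Mole fractions y_i = n_i/n_T; K_p = p_R^2 / (p_U p_S) with p_i = y_i·P.
Equating to 4.24 and solving on 0 < X < 1: X = 0.621.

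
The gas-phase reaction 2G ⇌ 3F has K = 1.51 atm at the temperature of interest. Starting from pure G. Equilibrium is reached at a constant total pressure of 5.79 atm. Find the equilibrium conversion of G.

X = 0.340

Take 1 mol G as basis and let X be its fractional conversion, so ξ = 0.5X.
Mole table: n_G = 1 − X; n_F = 1.5X.
Total moles n_T = 1 + 0.5X.
Mole fractions y_i = n_i/n_T; K = p_F^3 / (p_G^2) with p_i = y_i·P.
This yields a degree-3 equation in X; solving on (0,1), X = 0.340.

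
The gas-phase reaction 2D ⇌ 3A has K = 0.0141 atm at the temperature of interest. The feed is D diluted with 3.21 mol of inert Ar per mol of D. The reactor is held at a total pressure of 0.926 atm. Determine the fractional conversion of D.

X = 0.227

Take 1 mol D as basis and let X be its fractional conversion, so ξ = 0.5X.
Species balance: n_D = 1 − X; n_A = 1.5X; n_I = 3.21 (inert).
Total moles n_T = 4.21 + 0.5X.
Mole fractions y_i = n_i/n_T; K = p_A^3 / (p_D^2) with p_i = y_i·P.
Setting this equal to 0.0141 atm and taking the physical root (0 < X < 1) gives X = 0.227.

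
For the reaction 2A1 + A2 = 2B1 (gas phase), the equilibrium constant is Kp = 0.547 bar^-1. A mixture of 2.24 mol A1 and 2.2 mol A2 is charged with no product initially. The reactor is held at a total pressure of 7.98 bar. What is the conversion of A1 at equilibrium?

Let X = conversion of A1 (basis 2.24 mol A1); extent of reaction ξ = 1.12X.
Moles: n_A1 = 2.24 − 2.24X; n_A2 = 2.2 − 1.12X; n_B1 = 2.24X.
Summing: n_T = 4.44 − 1.12X.
With p_i = (n_i/n_T)P, Kp = p_B1^2 / (p_A1^2 p_A2).
This yields a degree-3 equation in X; solving on (0,1), X = 0.572.

X = 0.572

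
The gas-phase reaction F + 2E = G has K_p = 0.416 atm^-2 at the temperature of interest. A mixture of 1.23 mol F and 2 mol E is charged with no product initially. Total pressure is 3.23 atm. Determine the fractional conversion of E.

X = 0.543

Let X = conversion of E (basis 2 mol E); extent of reaction ξ = X.
Mole table: n_F = 1.23 − X; n_E = 2 − 2X; n_G = X.
n_T = Σnᵢ = 3.23 − 2X.
With p_i = (n_i/n_T)P, K_p = p_G / (p_F p_E^2).
Substituting and setting equal to 0.416 atm^-2 gives a polynomial in X; the root in (0,1) is X = 0.543.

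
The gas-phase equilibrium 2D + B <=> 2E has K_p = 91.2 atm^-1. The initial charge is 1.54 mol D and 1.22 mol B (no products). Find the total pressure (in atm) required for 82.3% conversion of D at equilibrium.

P = 0.86 atm

Take 1.54 mol D as basis and let X be its fractional conversion, so ξ = 0.77X.
Mole table: n_D = 1.54 − 1.54X; n_B = 1.22 − 0.77X; n_E = 1.54X.
n_T = Σnᵢ = 2.76 − 0.77X.
K_p = p_E^2 / (p_D^2 p_B) with p_i = (n_i/n_T)·P.
At X = 0.823: the mole-fraction product g(X) = Π y_i^ν_i = 78.41. Since K_p = g(X)·P^{-1}, P = (g/K_p)^(1/1) = (78.41/91.2)^(1/1) = 0.86 atm.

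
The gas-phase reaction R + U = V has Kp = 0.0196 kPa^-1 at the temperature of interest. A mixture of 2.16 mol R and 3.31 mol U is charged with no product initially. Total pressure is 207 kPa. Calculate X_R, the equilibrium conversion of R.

Basis: 2.16 mol R initially; let X = conversion of R. Extent ξ = 2.16X.
Mole table: n_R = 2.16 − 2.16X; n_U = 3.31 − 2.16X; n_V = 2.16X.
Summing: n_T = 5.47 − 2.16X.
y_i = n_i/n_T, p_i = y_i·P. Kp = p_V / (p_R p_U).
Setting this equal to 0.0196 kPa^-1 and taking the physical root (0 < X < 1) gives X = 0.655.

X = 0.655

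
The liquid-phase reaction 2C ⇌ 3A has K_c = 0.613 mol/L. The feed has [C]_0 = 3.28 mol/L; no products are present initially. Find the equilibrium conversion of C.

Let X = conversion of C; extent ξ = 3.28X/2 mol/L.
Concentrations: [C] = 3.28 − 3.28X; [A] = 4.92X.
K_c = [A]^3 / ([C]^2).
Setting equal to 0.613 and solving for X on (0,1) gives X = 0.300.

X = 0.300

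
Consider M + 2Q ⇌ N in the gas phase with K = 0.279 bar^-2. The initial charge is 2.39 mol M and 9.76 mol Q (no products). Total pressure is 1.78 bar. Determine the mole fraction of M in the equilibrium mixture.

y_M = 0.149

Take 2.39 mol M as basis and let X be its fractional conversion, so ξ = 2.39X.
Mole table: n_M = 2.39 − 2.39X; n_Q = 9.76 − 4.78X; n_N = 2.39X.
n_T = Σnᵢ = 12.2 − 4.78X.
y_i = n_i/n_T, p_i = y_i·P. K = p_N / (p_M p_Q^2).
Equating to 0.279 bar^-2 and solving on 0 < X < 1: X = 0.345.
Then n_M = 1.56, n_T = 10.5, so y_M = 0.149.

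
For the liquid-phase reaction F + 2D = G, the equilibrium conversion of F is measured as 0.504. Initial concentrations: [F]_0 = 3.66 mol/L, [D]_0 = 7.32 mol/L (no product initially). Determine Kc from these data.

Let X = conversion of F.
Concentrations: [F] = 3.66 − 3.66X; [D] = 7.32 − 7.32X; [G] = 3.66X.
At X = 0.504: [F] = 1.82, [D] = 3.63, [G] = 1.84.
Kc = [G] / ([F] [D]^2) = 0.0771 (mol/L)^-2.

Kc = 0.0771 (mol/L)^-2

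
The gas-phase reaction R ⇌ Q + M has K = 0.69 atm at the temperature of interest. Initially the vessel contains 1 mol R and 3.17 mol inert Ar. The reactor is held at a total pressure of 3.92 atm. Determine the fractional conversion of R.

Basis: 1 mol R initially; let X = conversion of R. Extent ξ = X.
Species balance: n_R = 1 − X; n_Q = X; n_M = X; n_I = 3.17 (inert).
Total moles n_T = 4.17 + X.
Mole fractions y_i = n_i/n_T; K = p_Q p_M / (p_R) with p_i = y_i·P.
Equating to 0.69 atm and solving on 0 < X < 1: X = 0.588.

X = 0.588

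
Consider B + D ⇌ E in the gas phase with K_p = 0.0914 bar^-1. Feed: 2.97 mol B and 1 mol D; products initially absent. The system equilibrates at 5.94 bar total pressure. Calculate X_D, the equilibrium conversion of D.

Take 1 mol D as basis and let X be its fractional conversion, so ξ = X.
Species balance: n_B = 2.97 − X; n_D = 1 − X; n_E = X.
Summing: n_T = 3.97 − X.
Mole fractions y_i = n_i/n_T; K_p = p_E / (p_B p_D) with p_i = y_i·P.
Setting this equal to 0.0914 bar^-1 and taking the physical root (0 < X < 1) gives X = 0.283.

X = 0.283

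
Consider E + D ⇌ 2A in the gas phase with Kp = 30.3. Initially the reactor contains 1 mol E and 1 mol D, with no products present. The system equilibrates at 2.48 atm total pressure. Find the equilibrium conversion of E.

Let X = conversion of E (basis 1 mol E); extent of reaction ξ = X.
At extent ξ: n_E = 1 − X; n_D = 1 − X; n_A = 2X.
Total moles n_T = 2 (Δν = 0, constant).
Mole fractions y_i = n_i/n_T; Kp = p_A^2 / (p_E p_D) with p_i = y_i·P.
Substituting and setting equal to 30.3 gives a polynomial in X; the root in (0,1) is X = 0.733.

X = 0.733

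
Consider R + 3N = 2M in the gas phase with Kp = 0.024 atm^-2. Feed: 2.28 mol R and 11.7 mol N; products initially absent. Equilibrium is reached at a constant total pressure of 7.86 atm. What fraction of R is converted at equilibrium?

X = 0.539

Let X = conversion of R (basis 2.28 mol R); extent of reaction ξ = 2.28X.
Moles: n_R = 2.28 − 2.28X; n_N = 11.7 − 6.84X; n_M = 4.56X.
Summing: n_T = 14 − 4.56X.
Mole fractions y_i = n_i/n_T; Kp = p_M^2 / (p_R p_N^3) with p_i = y_i·P.
Substituting and setting equal to 0.024 atm^-2 gives a polynomial in X; the root in (0,1) is X = 0.539.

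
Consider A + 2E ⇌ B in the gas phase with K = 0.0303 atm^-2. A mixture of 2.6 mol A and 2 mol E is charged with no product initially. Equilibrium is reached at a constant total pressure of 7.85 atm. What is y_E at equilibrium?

y_E = 0.314

Let X = conversion of E (basis 2 mol E); extent of reaction ξ = X.
Species balance: n_A = 2.6 − X; n_E = 2 − 2X; n_B = X.
Summing: n_T = 4.6 − 2X.
Mole fractions y_i = n_i/n_T; K = p_B / (p_A p_E^2) with p_i = y_i·P.
Substituting and setting equal to 0.0303 atm^-2 gives a polynomial in X; the root in (0,1) is X = 0.405.
Then n_E = 1.19, n_T = 3.79, so y_E = 0.314.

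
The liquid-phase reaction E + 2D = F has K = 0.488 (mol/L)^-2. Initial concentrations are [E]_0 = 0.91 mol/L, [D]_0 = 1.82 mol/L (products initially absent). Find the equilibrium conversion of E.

X = 0.382

Let X = conversion of E; extent ξ = 0.91·X mol/L.
Concentrations: [E] = 0.91 − 0.91X; [D] = 1.82 − 1.82X; [F] = 0.91X.
K = [F] / ([E] [D]^2).
Equating to 0.488 (mol/L)^-2: the physical root is X = 0.382.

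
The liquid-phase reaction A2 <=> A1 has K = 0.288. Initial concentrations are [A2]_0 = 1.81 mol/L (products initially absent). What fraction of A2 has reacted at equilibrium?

X = 0.224

Let X = conversion of A2; extent ξ = 1.81·X mol/L.
Concentrations: [A2] = 1.81 − 1.81X; [A1] = 1.81X.
K = [A1] / ([A2]).
Solving K = 0.288 for X ∈ (0,1): X = 0.224.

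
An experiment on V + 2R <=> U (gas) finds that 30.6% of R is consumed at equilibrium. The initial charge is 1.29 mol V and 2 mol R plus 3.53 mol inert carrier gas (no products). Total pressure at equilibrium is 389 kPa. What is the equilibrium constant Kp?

Kp = 4.11e-05 kPa^-2

Let X = conversion of R (basis 2 mol R); extent of reaction ξ = X.
At extent ξ: n_V = 1.29 − X; n_R = 2 − 2X; n_U = X; n_I = 3.53 (inert).
Total moles n_T = 6.82 − 2X.
At X = 0.306: n_V = 0.984, n_R = 1.39, n_U = 0.306, n_T = 6.21.
p_i = (n_i/n_T)·P. Kp = p_U / (p_V p_R^2) = 4.11e-05 kPa^-2.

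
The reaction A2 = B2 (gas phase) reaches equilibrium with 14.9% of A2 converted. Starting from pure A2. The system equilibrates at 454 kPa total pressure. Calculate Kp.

Let X = conversion of A2 (basis 1 mol A2); extent of reaction ξ = X.
At extent ξ: n_A2 = 1 − X; n_B2 = X.
Total moles n_T = 1 (Δν = 0, constant).
At X = 0.149: n_A2 = 0.851, n_B2 = 0.149, n_T = 1.
p_i = (n_i/n_T)·P. Kp = p_B2 / (p_A2) = 0.175.

Kp = 0.175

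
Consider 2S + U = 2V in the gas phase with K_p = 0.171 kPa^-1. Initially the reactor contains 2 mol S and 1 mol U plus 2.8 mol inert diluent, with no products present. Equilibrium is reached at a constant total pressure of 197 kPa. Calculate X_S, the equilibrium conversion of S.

Basis: 2 mol S initially; let X = conversion of S. Extent ξ = X.
Moles: n_S = 2 − 2X; n_U = 1 − X; n_V = 2X; n_I = 2.8 (inert).
Summing: n_T = 5.8 − X.
With p_i = (n_i/n_T)P, K_p = p_V^2 / (p_S^2 p_U).
Setting this equal to 0.171 kPa^-1 and taking the physical root (0 < X < 1) gives X = 0.613.

X = 0.613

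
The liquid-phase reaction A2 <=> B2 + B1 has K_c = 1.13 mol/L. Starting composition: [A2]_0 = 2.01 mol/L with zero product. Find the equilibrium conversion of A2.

Let X = conversion of A2; extent ξ = 2.01·X mol/L.
Concentrations: [A2] = 2.01 − 2.01X; [B2] = 2.01X; [B1] = 2.01X.
K_c = [B2] [B1] / ([A2]).
Solving K_c = 1.13 for X ∈ (0,1): X = 0.520.

X = 0.520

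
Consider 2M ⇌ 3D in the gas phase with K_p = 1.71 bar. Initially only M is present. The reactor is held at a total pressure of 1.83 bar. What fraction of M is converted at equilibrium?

X = 0.462

Take 1 mol M as basis and let X be its fractional conversion, so ξ = 0.5X.
Species balance: n_M = 1 − X; n_D = 1.5X.
Summing: n_T = 1 + 0.5X.
Mole fractions y_i = n_i/n_T; K_p = p_D^3 / (p_M^2) with p_i = y_i·P.
This yields a degree-3 equation in X; solving on (0,1), X = 0.462.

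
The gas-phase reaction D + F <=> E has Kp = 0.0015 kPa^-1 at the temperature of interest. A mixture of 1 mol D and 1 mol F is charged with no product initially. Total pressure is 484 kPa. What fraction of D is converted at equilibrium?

Basis: 1 mol D initially; let X = conversion of D. Extent ξ = X.
Moles: n_D = 1 − X; n_F = 1 − X; n_E = X.
Summing: n_T = 2 − X.
With p_i = (n_i/n_T)P, Kp = p_E / (p_D p_F).
Substituting and setting equal to 0.0015 kPa^-1 gives a polynomial in X; the root in (0,1) is X = 0.239.

X = 0.239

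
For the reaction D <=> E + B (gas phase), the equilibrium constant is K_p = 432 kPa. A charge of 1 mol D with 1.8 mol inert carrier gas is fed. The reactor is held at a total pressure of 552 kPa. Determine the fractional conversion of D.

Let X = conversion of D (basis 1 mol D); extent of reaction ξ = X.
At extent ξ: n_D = 1 − X; n_E = X; n_B = X; n_I = 1.8 (inert).
Summing: n_T = 2.8 + X.
With p_i = (n_i/n_T)P, K_p = p_E p_B / (p_D).
Substituting and setting equal to 432 kPa gives a polynomial in X; the root in (0,1) is X = 0.782.

X = 0.782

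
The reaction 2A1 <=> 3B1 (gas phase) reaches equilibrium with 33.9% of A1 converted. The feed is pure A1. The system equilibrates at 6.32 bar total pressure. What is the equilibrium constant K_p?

Let X = conversion of A1 (basis 1 mol A1); extent of reaction ξ = 0.5X.
Mole table: n_A1 = 1 − X; n_B1 = 1.5X.
n_T = Σnᵢ = 1 + 0.5X.
At X = 0.339: n_A1 = 0.661, n_B1 = 0.509, n_T = 1.17.
p_i = (n_i/n_T)·P. K_p = p_B1^3 / (p_A1^2) = 1.63 bar.

K_p = 1.63 bar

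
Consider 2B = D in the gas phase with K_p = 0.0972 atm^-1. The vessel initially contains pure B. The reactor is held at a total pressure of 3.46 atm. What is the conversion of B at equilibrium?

Basis: 1 mol B initially; let X = conversion of B. Extent ξ = 0.5X.
At extent ξ: n_B = 1 − X; n_D = 0.5X.
Summing: n_T = 1 − 0.5X.
y_i = n_i/n_T, p_i = y_i·P. K_p = p_D / (p_B^2).
Equating to 0.0972 atm^-1 and solving on 0 < X < 1: X = 0.347.

X = 0.347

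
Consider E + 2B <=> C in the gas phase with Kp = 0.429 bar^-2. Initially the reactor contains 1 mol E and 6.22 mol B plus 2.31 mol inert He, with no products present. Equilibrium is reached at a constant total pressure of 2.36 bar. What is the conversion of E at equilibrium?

X = 0.474

Basis: 1 mol E initially; let X = conversion of E. Extent ξ = X.
At extent ξ: n_E = 1 − X; n_B = 6.22 − 2X; n_C = X; n_I = 2.31 (inert).
n_T = Σnᵢ = 9.53 − 2X.
With p_i = (n_i/n_T)P, Kp = p_C / (p_E p_B^2).
Setting this equal to 0.429 bar^-2 and taking the physical root (0 < X < 1) gives X = 0.474.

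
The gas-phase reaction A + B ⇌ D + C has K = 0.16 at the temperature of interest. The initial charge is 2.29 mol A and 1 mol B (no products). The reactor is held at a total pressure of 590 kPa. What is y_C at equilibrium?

y_C = 0.127

Basis: 1 mol B initially; let X = conversion of B. Extent ξ = X.
Mole table: n_A = 2.29 − X; n_B = 1 − X; n_D = X; n_C = X.
n_T stays at 3.29 (no change in mole number).
Mole fractions y_i = n_i/n_T; K = p_D p_C / (p_A p_B) with p_i = y_i·P.
Equating to 0.16 and solving on 0 < X < 1: X = 0.418.
Then n_C = 0.418, n_T = 3.29, so y_C = 0.127.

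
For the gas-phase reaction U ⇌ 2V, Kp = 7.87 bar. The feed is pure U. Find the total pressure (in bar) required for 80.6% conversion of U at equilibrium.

P = 1.06 bar

Let X = conversion of U (basis 1 mol U); extent of reaction ξ = X.
Species balance: n_U = 1 − X; n_V = 2X.
Total moles n_T = 1 + X.
Kp = p_V^2 / (p_U) with p_i = (n_i/n_T)·P.
At X = 0.806: the mole-fraction product g(X) = Π y_i^ν_i = 7.417. Since Kp = g(X)·P^{1}, P = (Kp/g)^(1/1) = (7.87/7.417)^(1/1) = 1.06 bar.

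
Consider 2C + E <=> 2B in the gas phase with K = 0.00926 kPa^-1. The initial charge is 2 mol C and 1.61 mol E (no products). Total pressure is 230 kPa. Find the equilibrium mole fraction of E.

y_E = 0.363

Let X = conversion of C (basis 2 mol C); extent of reaction ξ = X.
At extent ξ: n_C = 2 − 2X; n_E = 1.61 − X; n_B = 2X.
Total moles n_T = 3.61 − X.
Mole fractions y_i = n_i/n_T; K = p_B^2 / (p_C^2 p_E) with p_i = y_i·P.
This yields a degree-3 equation in X; solving on (0,1), X = 0.468.
Then n_E = 1.14, n_T = 3.14, so y_E = 0.363.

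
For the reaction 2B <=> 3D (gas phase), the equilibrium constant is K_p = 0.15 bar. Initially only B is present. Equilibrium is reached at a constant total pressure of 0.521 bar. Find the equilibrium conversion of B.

X = 0.349

Let X = conversion of B (basis 1 mol B); extent of reaction ξ = 0.5X.
Mole table: n_B = 1 − X; n_D = 1.5X.
n_T = Σnᵢ = 1 + 0.5X.
With p_i = (n_i/n_T)P, K_p = p_D^3 / (p_B^2).
Equating to 0.15 bar and solving on 0 < X < 1: X = 0.349.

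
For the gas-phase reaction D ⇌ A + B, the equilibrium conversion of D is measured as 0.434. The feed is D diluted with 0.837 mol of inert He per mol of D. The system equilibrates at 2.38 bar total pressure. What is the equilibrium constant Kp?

Kp = 0.349 bar

Take 1 mol D as basis and let X be its fractional conversion, so ξ = X.
Moles: n_D = 1 − X; n_A = X; n_B = X; n_I = 0.837 (inert).
Summing: n_T = 1.84 + X.
At X = 0.434: n_D = 0.566, n_A = 0.434, n_B = 0.434, n_T = 2.27.
p_i = (n_i/n_T)·P. Kp = p_A p_B / (p_D) = 0.349 bar.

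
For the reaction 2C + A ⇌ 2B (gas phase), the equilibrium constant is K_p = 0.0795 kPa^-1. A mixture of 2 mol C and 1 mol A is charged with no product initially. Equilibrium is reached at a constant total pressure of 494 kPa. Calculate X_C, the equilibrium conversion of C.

X = 0.695

Take 2 mol C as basis and let X be its fractional conversion, so ξ = X.
Moles: n_C = 2 − 2X; n_A = 1 − X; n_B = 2X.
n_T = Σnᵢ = 3 − X.
y_i = n_i/n_T, p_i = y_i·P. K_p = p_B^2 / (p_C^2 p_A).
This yields a degree-3 equation in X; solving on (0,1), X = 0.695.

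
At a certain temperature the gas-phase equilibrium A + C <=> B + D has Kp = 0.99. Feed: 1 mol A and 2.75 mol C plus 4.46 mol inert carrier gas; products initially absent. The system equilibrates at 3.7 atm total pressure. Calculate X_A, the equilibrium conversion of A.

Take 1 mol A as basis and let X be its fractional conversion, so ξ = X.
Moles: n_A = 1 − X; n_C = 2.75 − X; n_B = X; n_D = X; n_I = 4.46 (inert).
Total moles n_T = 8.21 (Δν = 0, constant).
With p_i = (n_i/n_T)P, Kp = p_B p_D / (p_A p_C).
Equating to 0.99 and solving on 0 < X < 1: X = 0.732.

X = 0.732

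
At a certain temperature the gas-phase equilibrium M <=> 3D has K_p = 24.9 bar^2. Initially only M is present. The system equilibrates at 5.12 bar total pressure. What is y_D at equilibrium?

Basis: 1 mol M initially; let X = conversion of M. Extent ξ = X.
Moles: n_M = 1 − X; n_D = 3X.
n_T = Σnᵢ = 1 + 2X.
Mole fractions y_i = n_i/n_T; K_p = p_D^3 / (p_M) with p_i = y_i·P.
Substituting and setting equal to 24.9 bar^2 gives a polynomial in X; the root in (0,1) is X = 0.410.
Then n_D = 1.23, n_T = 1.82, so y_D = 0.675.

y_D = 0.675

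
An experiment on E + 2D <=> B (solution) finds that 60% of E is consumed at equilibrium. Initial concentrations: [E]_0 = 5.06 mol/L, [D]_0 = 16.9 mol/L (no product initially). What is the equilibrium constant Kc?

Let X = conversion of E.
Concentrations: [E] = 5.06 − 5.06X; [D] = 16.9 − 10.1X; [B] = 5.06X.
At X = 0.6: [E] = 2.02, [D] = 10.8, [B] = 3.04.
Kc = [B] / ([E] [D]^2) = 0.0128 (mol/L)^-2.

Kc = 0.0128 (mol/L)^-2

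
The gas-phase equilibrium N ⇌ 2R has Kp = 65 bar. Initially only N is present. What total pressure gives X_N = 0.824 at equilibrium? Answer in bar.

P = 7.68 bar

Let X = conversion of N (basis 1 mol N); extent of reaction ξ = X.
Moles: n_N = 1 − X; n_R = 2X.
Total moles n_T = 1 + X.
Kp = p_R^2 / (p_N) with p_i = (n_i/n_T)·P.
At X = 0.824: the mole-fraction product g(X) = Π y_i^ν_i = 8.46. Since Kp = g(X)·P^{1}, P = (Kp/g)^(1/1) = (65/8.46)^(1/1) = 7.68 bar.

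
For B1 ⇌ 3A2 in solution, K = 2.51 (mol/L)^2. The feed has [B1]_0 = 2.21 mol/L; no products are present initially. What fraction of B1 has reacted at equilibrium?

Let X = conversion of B1; extent ξ = 2.21·X mol/L.
Concentrations: [B1] = 2.21 − 2.21X; [A2] = 6.63X.
K = [A2]^3 / ([B1]).
This equals 2.51 at X = 0.243 (the root in 0 < X < 1).

X = 0.243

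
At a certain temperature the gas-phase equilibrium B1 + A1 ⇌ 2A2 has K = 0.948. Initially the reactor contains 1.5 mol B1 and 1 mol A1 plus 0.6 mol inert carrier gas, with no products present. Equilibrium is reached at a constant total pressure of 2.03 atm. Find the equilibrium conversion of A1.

Basis: 1 mol A1 initially; let X = conversion of A1. Extent ξ = X.
At extent ξ: n_B1 = 1.5 − X; n_A1 = 1 − X; n_A2 = 2X; n_I = 0.6 (inert).
Since Δν = 0, n_T = 3.1 throughout.
y_i = n_i/n_T, p_i = y_i·P. K = p_A2^2 / (p_B1 p_A1).
This yields a degree-2 equation in X; solving on (0,1), X = 0.397.

X = 0.397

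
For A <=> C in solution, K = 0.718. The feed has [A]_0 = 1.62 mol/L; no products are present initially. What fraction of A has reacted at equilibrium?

Let X = conversion of A; extent ξ = 1.62·X mol/L.
Concentrations: [A] = 1.62 − 1.62X; [C] = 1.62X.
K = [C] / ([A]).
This equals 0.718 at X = 0.418 (the root in 0 < X < 1).

X = 0.418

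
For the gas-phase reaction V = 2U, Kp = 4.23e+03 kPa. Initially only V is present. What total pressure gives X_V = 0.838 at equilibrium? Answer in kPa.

P = 448 kPa

Take 1 mol V as basis and let X be its fractional conversion, so ξ = X.
Species balance: n_V = 1 − X; n_U = 2X.
Total moles n_T = 1 + X.
Kp = p_U^2 / (p_V) with p_i = (n_i/n_T)·P.
At X = 0.838: the mole-fraction product g(X) = Π y_i^ν_i = 9.434. Since Kp = g(X)·P^{1}, P = (Kp/g)^(1/1) = (4.23e+03/9.434)^(1/1) = 448 kPa.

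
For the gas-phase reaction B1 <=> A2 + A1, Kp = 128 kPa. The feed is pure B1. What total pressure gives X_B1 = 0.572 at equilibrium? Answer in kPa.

Let X = conversion of B1 (basis 1 mol B1); extent of reaction ξ = X.
Species balance: n_B1 = 1 − X; n_A2 = X; n_A1 = X.
n_T = Σnᵢ = 1 + X.
Kp = p_A2 p_A1 / (p_B1) with p_i = (n_i/n_T)·P.
At X = 0.572: the mole-fraction product g(X) = Π y_i^ν_i = 0.4863. Since Kp = g(X)·P^{1}, P = (Kp/g)^(1/1) = (128/0.4863)^(1/1) = 263 kPa.

P = 263 kPa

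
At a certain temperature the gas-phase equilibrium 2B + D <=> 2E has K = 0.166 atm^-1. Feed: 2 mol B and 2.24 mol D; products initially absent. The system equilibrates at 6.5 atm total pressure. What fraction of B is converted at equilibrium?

Basis: 2 mol B initially; let X = conversion of B. Extent ξ = X.
Species balance: n_B = 2 − 2X; n_D = 2.24 − X; n_E = 2X.
n_T = Σnᵢ = 4.24 − X.
Mole fractions y_i = n_i/n_T; K = p_E^2 / (p_B^2 p_D) with p_i = y_i·P.
Setting this equal to 0.166 atm^-1 and taking the physical root (0 < X < 1) gives X = 0.418.

X = 0.418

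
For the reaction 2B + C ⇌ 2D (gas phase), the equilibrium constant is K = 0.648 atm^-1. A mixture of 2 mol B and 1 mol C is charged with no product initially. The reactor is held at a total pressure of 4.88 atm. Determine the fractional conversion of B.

Take 2 mol B as basis and let X be its fractional conversion, so ξ = X.
At extent ξ: n_B = 2 − 2X; n_C = 1 − X; n_D = 2X.
n_T = Σnᵢ = 3 − X.
y_i = n_i/n_T, p_i = y_i·P. K = p_D^2 / (p_B^2 p_C).
This yields a degree-3 equation in X; solving on (0,1), X = 0.452.

X = 0.452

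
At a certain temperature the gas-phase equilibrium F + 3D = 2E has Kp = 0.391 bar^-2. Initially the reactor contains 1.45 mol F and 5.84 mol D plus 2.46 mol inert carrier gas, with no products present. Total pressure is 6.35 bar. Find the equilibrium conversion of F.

Let X = conversion of F (basis 1.45 mol F); extent of reaction ξ = 1.45X.
Moles: n_F = 1.45 − 1.45X; n_D = 5.84 − 4.35X; n_E = 2.9X; n_I = 2.46 (inert).
Total moles n_T = 9.75 − 2.9X.
With p_i = (n_i/n_T)P, Kp = p_E^2 / (p_F p_D^3).
Equating to 0.391 bar^-2 and solving on 0 < X < 1: X = 0.649.

X = 0.649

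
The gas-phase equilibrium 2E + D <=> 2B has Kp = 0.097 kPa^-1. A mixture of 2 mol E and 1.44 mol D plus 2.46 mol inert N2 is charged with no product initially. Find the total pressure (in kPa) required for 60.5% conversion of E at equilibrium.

Take 2 mol E as basis and let X be its fractional conversion, so ξ = X.
Moles: n_E = 2 − 2X; n_D = 1.44 − X; n_B = 2X; n_I = 2.46 (inert).
n_T = Σnᵢ = 5.9 − X.
Kp = p_B^2 / (p_E^2 p_D) with p_i = (n_i/n_T)·P.
At X = 0.605: the mole-fraction product g(X) = Π y_i^ν_i = 14.88. Since Kp = g(X)·P^{-1}, P = (g/Kp)^(1/1) = (14.88/0.097)^(1/1) = 153 kPa.

P = 153 kPa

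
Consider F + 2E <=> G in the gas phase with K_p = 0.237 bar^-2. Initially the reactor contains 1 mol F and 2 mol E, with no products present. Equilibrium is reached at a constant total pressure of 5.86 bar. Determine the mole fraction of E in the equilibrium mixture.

y_E = 0.438

Let X = conversion of F (basis 1 mol F); extent of reaction ξ = X.
Species balance: n_F = 1 − X; n_E = 2 − 2X; n_G = X.
n_T = Σnᵢ = 3 − 2X.
Mole fractions y_i = n_i/n_T; K_p = p_G / (p_F p_E^2) with p_i = y_i·P.
Setting this equal to 0.237 bar^-2 and taking the physical root (0 < X < 1) gives X = 0.610.
Then n_E = 0.78, n_T = 1.78, so y_E = 0.438.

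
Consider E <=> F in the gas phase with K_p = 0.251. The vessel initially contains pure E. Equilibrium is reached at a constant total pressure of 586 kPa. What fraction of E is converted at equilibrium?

Basis: 1 mol E initially; let X = conversion of E. Extent ξ = X.
Mole table: n_E = 1 − X; n_F = X.
Since Δν = 0, n_T = 1 throughout.
With p_i = (n_i/n_T)P, K_p = p_F / (p_E).
Setting this equal to 0.251 and taking the physical root (0 < X < 1) gives X = 0.201.

X = 0.201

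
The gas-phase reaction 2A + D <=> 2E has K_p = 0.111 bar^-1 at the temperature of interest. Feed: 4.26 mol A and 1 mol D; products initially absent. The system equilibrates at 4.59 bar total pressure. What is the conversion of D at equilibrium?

X = 0.422

Take 1 mol D as basis and let X be its fractional conversion, so ξ = X.
Mole table: n_A = 4.26 − 2X; n_D = 1 − X; n_E = 2X.
n_T = Σnᵢ = 5.26 − X.
Mole fractions y_i = n_i/n_T; K_p = p_E^2 / (p_A^2 p_D) with p_i = y_i·P.
Equating to 0.111 bar^-1 and solving on 0 < X < 1: X = 0.422.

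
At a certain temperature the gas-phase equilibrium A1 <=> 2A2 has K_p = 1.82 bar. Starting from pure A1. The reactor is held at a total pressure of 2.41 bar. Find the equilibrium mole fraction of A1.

Let X = conversion of A1 (basis 1 mol A1); extent of reaction ξ = X.
Mole table: n_A1 = 1 − X; n_A2 = 2X.
Total moles n_T = 1 + X.
y_i = n_i/n_T, p_i = y_i·P. K_p = p_A2^2 / (p_A1).
Substituting and setting equal to 1.82 bar gives a polynomial in X; the root in (0,1) is X = 0.399.
Then n_A1 = 0.601, n_T = 1.4, so y_A1 = 0.430.

y_A1 = 0.430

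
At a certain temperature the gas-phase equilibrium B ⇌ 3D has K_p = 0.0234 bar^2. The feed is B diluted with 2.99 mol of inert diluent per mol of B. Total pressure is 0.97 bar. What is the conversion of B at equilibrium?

X = 0.241

Take 1 mol B as basis and let X be its fractional conversion, so ξ = X.
Mole table: n_B = 1 − X; n_D = 3X; n_I = 2.99 (inert).
Summing: n_T = 3.99 + 2X.
With p_i = (n_i/n_T)P, K_p = p_D^3 / (p_B).
Equating to 0.0234 bar^2 and solving on 0 < X < 1: X = 0.241.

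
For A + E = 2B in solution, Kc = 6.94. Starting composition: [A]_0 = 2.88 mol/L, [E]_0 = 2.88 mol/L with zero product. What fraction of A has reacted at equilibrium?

Let X = conversion of A; extent ξ = 2.88·X mol/L.
Concentrations: [A] = 2.88 − 2.88X; [E] = 2.88 − 2.88X; [B] = 5.76X.
Kc = [B]^2 / ([A] [E]).
Equating to 6.94: the physical root is X = 0.568.

X = 0.568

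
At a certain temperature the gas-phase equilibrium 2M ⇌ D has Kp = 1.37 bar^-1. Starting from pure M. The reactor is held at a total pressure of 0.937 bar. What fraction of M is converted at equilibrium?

Let X = conversion of M (basis 1 mol M); extent of reaction ξ = 0.5X.
Mole table: n_M = 1 − X; n_D = 0.5X.
Total moles n_T = 1 − 0.5X.
y_i = n_i/n_T, p_i = y_i·P. Kp = p_D / (p_M^2).
Substituting and setting equal to 1.37 bar^-1 gives a polynomial in X; the root in (0,1) is X = 0.596.

X = 0.596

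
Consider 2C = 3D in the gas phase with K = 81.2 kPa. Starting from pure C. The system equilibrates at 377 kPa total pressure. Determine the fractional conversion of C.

X = 0.324

Take 1 mol C as basis and let X be its fractional conversion, so ξ = 0.5X.
At extent ξ: n_C = 1 − X; n_D = 1.5X.
Total moles n_T = 1 + 0.5X.
y_i = n_i/n_T, p_i = y_i·P. K = p_D^3 / (p_C^2).
Substituting and setting equal to 81.2 kPa gives a polynomial in X; the root in (0,1) is X = 0.324.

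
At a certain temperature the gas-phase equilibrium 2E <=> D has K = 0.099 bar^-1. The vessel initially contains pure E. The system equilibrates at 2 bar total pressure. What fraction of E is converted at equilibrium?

X = 0.253

Basis: 1 mol E initially; let X = conversion of E. Extent ξ = 0.5X.
Species balance: n_E = 1 − X; n_D = 0.5X.
Summing: n_T = 1 − 0.5X.
With p_i = (n_i/n_T)P, K = p_D / (p_E^2).
Setting this equal to 0.099 bar^-1 and taking the physical root (0 < X < 1) gives X = 0.253.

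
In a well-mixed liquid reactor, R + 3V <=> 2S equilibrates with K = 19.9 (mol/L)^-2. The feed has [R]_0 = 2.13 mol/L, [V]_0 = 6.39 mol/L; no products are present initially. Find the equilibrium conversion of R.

X = 0.818

Let X = conversion of R; extent ξ = 2.13·X mol/L.
Concentrations: [R] = 2.13 − 2.13X; [V] = 6.39 − 6.39X; [S] = 4.26X.
K = [S]^2 / ([R] [V]^3).
This equals 19.9 at X = 0.818 (the root in 0 < X < 1).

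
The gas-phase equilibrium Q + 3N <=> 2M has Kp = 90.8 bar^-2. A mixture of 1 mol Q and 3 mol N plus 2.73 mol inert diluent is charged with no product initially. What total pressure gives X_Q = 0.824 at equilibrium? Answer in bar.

P = 5.46 bar

Basis: 1 mol Q initially; let X = conversion of Q. Extent ξ = X.
Moles: n_Q = 1 − X; n_N = 3 − 3X; n_M = 2X; n_I = 2.73 (inert).
Summing: n_T = 6.73 − 2X.
Kp = p_M^2 / (p_Q p_N^3) with p_i = (n_i/n_T)·P.
At X = 0.824: the mole-fraction product g(X) = Π y_i^ν_i = 2708. Since Kp = g(X)·P^{-2}, P = (g/Kp)^(1/2) = (2708/90.8)^(1/2) = 5.46 bar.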